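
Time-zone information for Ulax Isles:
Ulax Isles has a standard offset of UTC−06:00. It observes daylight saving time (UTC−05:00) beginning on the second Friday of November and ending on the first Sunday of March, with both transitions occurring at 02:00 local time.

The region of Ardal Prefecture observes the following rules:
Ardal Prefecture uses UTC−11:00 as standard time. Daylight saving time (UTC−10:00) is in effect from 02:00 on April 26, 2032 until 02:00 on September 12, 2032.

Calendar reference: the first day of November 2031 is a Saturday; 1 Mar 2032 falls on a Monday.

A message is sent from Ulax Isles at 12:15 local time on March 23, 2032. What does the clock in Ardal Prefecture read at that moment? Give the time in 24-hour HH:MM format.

07:15

1 November 2031 is a Saturday, so the first Friday is November 7 and the second is November 14.
1 March 2032 is a Monday, so the first Sunday is March 7.
Daylight saving runs 14 November 2031 – 7 March 2032; March 23, 2032 is outside that window, so Ulax Isles is on standard time at UTC−06:00.
12:15 Ulax Isles + 6h = 18:15 UTC.
At the standard offset (UTC−11:00), 18:15 UTC − 11h = 07:15 Ardal Prefecture standard time.
The standard-time date in Ardal Prefecture, March 23, 2032, does not fall between 26 April and 12 September, so daylight saving is not in effect and Ardal Prefecture is at UTC−11:00.
18:15 UTC − 11h = 07:15 Ardal Prefecture.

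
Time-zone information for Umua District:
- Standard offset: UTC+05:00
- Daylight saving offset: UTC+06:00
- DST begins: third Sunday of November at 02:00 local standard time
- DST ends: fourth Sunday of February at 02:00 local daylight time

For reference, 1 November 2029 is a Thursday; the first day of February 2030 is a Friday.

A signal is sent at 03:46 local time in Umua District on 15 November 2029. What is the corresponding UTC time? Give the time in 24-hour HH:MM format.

1 November 2029 is a Thursday, so the first Sunday is November 4 and the third is November 18.
1 February 2030 is a Friday, so the first Sunday is February 3 and the fourth is February 24.
Daylight saving runs 18 November 2029 – 24 February 2030; 15 November 2029 is outside that window, so Umua District is on standard time at UTC+05:00.
03:46 local − 5h = 22:46 UTC (rolling into the previous day, 14 November 2029).

22:46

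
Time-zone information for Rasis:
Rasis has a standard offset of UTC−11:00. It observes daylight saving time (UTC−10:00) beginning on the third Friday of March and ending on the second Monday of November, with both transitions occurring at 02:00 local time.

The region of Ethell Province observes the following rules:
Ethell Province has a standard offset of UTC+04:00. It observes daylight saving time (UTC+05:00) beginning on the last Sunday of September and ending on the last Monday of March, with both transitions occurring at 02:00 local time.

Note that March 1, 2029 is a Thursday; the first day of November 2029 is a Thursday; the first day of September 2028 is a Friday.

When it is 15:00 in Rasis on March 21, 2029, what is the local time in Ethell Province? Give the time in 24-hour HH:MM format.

1 March 2029 is a Thursday, so the first Friday is March 2 and the third is March 16.
1 November 2029 is a Thursday, so the first Monday is November 5 and the second is November 12.
Daylight saving runs 16 March – 12 November; March 21, 2029 is inside that window, so Rasis is at UTC−10:00.
15:00 Rasis + 10h = 01:00 UTC (rolling into the next day, 22 March 2029).
1 September 2028 is a Friday, so Sundays fall on 3, 10, 17, 24; the last is September 24.
1 March 2029 is a Thursday, so Mondays fall on 5, 12, 19, 26; the last is March 26.
At the standard offset (UTC+04:00), 01:00 UTC + 4h = 05:00 Ethell Province standard time.
The standard-time date in Ethell Province, March 22, 2029, lies within the daylight-saving period (24 September 2028 – 26 March 2029), so Ethell Province is on daylight time, UTC+05:00.
01:00 UTC + 5h = 06:00 Ethell Province.

06:00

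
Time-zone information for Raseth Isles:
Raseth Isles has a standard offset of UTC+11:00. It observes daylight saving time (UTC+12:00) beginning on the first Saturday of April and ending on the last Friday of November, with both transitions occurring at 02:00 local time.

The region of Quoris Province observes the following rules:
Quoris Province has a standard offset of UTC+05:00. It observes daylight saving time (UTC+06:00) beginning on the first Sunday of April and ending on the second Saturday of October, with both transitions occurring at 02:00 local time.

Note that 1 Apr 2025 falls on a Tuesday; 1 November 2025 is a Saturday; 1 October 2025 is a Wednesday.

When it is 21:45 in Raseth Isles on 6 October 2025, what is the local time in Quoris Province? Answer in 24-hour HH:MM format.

1 April 2025 is a Tuesday, so the first Saturday is April 5.
1 November 2025 is a Saturday, so Fridays fall on 7, 14, 21, 28; the last is November 28.
Daylight saving runs 5 April – 28 November; 6 October 2025 is inside that window, so Raseth Isles is at UTC+12:00.
21:45 Raseth Isles − 12h = 09:45 UTC.
1 April 2025 is a Tuesday, so the first Sunday is April 6.
1 October 2025 is a Wednesday, so the first Saturday is October 4 and the second is October 11.
At the standard offset (UTC+05:00), 09:45 UTC + 5h = 14:45 Quoris Province standard time.
The standard-time date in Quoris Province, 6 October 2025, lies within the daylight-saving period (6 April – 11 October), so Quoris Province is on daylight time, UTC+06:00.
09:45 UTC + 6h = 15:45 Quoris Province.

15:45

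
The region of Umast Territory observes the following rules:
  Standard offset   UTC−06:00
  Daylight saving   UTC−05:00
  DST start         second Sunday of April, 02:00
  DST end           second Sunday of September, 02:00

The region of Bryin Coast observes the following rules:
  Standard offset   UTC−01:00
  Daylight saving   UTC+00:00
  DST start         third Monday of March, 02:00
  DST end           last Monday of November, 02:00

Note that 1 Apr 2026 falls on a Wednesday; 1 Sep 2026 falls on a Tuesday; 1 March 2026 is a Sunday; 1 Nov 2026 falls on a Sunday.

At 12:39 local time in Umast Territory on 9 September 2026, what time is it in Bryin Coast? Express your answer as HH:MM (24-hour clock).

17:39

1 April 2026 is a Wednesday, so the first Sunday is April 5 and the second is April 12.
1 September 2026 is a Tuesday, so the first Sunday is September 6 and the second is September 13.
Daylight saving runs 12 April – 13 September; 9 September 2026 is inside that window, so Umast Territory is at UTC−05:00.
12:39 Umast Territory + 5h = 17:39 UTC.
1 March 2026 is a Sunday, so the first Monday is March 2 and the third is March 16.
1 November 2026 is a Sunday, so Mondays fall on 2, 9, 16, 23, 30; the last is November 30.
At the standard offset (UTC−01:00), 17:39 UTC − 1h = 16:39 Bryin Coast standard time.
The standard-time date in Bryin Coast, 9 September 2026, falls between 16 March and 30 November, so daylight saving is in effect and Bryin Coast is at UTC+00:00.
17:39 UTC + 0h = 17:39 Bryin Coast.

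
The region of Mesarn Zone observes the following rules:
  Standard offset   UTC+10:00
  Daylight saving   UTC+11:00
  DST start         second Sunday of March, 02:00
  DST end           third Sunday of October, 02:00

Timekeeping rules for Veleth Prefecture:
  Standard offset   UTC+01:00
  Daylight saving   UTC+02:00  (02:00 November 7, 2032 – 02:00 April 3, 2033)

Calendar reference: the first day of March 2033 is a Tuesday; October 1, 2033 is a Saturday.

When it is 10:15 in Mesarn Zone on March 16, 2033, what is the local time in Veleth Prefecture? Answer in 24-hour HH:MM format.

01:15

1 March 2033 is a Tuesday, so the first Sunday is March 6 and the second is March 13.
1 October 2033 is a Saturday, so the first Sunday is October 2 and the third is October 16.
March 16, 2033 falls between 13 March and 16 October, so daylight saving is in effect and Mesarn Zone is at UTC+11:00.
10:15 Mesarn Zone − 11h = 23:15 UTC (rolling into the previous day, 15 March 2033).
At the standard offset (UTC+01:00), 23:15 UTC + 1h = 00:15 Veleth Prefecture standard time (rolling into the next day, 16 March 2033).
Daylight saving runs 7 November 2032 – 3 April 2033; the standard-time date in Veleth Prefecture, March 16, 2033, is inside that window, so Veleth Prefecture is at UTC+02:00.
23:15 UTC + 2h = 01:15 Veleth Prefecture (rolling into the next day, 16 March 2033).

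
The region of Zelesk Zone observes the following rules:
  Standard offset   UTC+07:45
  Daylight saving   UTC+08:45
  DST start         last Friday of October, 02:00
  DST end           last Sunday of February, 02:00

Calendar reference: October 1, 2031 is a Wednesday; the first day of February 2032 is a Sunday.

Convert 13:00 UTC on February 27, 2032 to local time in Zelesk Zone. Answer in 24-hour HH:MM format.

21:45

1 October 2031 is a Wednesday, so Fridays fall on 3, 10, 17, 24, 31; the last is October 31.
1 February 2032 is a Sunday, so Sundays fall on 1, 8, 15, 22, 29; the last is February 29.
At the standard offset (UTC+07:45), 13:00 UTC + 7h45m = 20:45 Zelesk Zone standard time.
Daylight saving runs 31 October 2031 – 29 February 2032; the standard-time date in Zelesk Zone, February 27, 2032, is inside that window, so Zelesk Zone is at UTC+08:45.
13:00 UTC + 8h45m = 21:45 local.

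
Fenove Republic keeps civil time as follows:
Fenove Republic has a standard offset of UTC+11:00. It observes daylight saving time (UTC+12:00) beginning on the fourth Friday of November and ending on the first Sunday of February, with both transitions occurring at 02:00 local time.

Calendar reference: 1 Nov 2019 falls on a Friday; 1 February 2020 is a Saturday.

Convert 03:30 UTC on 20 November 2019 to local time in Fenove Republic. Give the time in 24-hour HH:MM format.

14:30

1 November 2019 is a Friday, so the first Friday is November 1 and the fourth is November 22.
1 February 2020 is a Saturday, so the first Sunday is February 2.
At the standard offset (UTC+11:00), 03:30 UTC + 11h = 14:30 Fenove Republic standard time.
Daylight saving runs 22 November 2019 – 2 February 2020; the standard-time date in Fenove Republic, 20 November 2019, is outside that window, so Fenove Republic is on standard time at UTC+11:00.
03:30 UTC + 11h = 14:30 local.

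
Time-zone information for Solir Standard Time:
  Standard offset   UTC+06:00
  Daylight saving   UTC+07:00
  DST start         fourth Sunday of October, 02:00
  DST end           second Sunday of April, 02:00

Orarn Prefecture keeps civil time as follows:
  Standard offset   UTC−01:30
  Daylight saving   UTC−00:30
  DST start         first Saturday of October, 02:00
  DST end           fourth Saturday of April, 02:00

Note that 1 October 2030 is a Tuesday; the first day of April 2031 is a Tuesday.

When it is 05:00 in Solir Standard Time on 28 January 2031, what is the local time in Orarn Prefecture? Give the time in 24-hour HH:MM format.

1 October 2030 is a Tuesday, so the first Sunday is October 6 and the fourth is October 27.
1 April 2031 is a Tuesday, so the first Sunday is April 6 and the second is April 13.
28 January 2031 lies within the daylight-saving period (27 October 2030 – 13 April 2031), so Solir Standard Time is on daylight time, UTC+07:00.
05:00 Solir Standard Time − 7h = 22:00 UTC (rolling into the previous day, 27 January 2031).
1 October 2030 is a Tuesday, so the first Saturday is October 5.
1 April 2031 is a Tuesday, so the first Saturday is April 5 and the fourth is April 26.
At the standard offset (UTC−01:30), 22:00 UTC − 1h30m = 20:30 Orarn Prefecture standard time.
The standard-time date in Orarn Prefecture, 27 January 2031, falls between 5 October 2030 and 26 April 2031, so daylight saving is in effect and Orarn Prefecture is at UTC−00:30.
22:00 UTC − 0h30m = 21:30 Orarn Prefecture.

21:30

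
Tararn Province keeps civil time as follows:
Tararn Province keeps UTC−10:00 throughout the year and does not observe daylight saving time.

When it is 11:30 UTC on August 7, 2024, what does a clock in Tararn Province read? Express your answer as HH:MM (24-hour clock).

01:30

Tararn Province has no daylight saving, so its offset is UTC−10:00 year-round.
11:30 UTC − 10h = 01:30 local.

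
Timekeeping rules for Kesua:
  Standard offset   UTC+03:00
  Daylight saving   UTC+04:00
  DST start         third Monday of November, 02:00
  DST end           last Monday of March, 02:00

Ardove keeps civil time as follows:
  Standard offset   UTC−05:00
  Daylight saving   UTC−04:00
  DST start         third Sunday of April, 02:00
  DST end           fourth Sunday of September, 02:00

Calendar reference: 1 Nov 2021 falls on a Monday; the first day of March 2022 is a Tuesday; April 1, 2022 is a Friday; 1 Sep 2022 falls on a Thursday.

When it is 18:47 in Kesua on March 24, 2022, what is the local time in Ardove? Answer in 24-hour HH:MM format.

1 November 2021 is a Monday, so the first Monday is November 1 and the third is November 15.
1 March 2022 is a Tuesday, so Mondays fall on 7, 14, 21, 28; the last is March 28.
March 24, 2022 lies within the daylight-saving period (15 November 2021 – 28 March 2022), so Kesua is on daylight time, UTC+04:00.
18:47 Kesua − 4h = 14:47 UTC.
1 April 2022 is a Friday, so the first Sunday is April 3 and the third is April 17.
1 September 2022 is a Thursday, so the first Sunday is September 4 and the fourth is September 25.
At the standard offset (UTC−05:00), 14:47 UTC − 5h = 09:47 Ardove standard time.
The standard-time date in Ardove, March 24, 2022, does not fall between 17 April and 25 September, so daylight saving is not in effect and Ardove is at UTC−05:00.
14:47 UTC − 5h = 09:47 Ardove.

09:47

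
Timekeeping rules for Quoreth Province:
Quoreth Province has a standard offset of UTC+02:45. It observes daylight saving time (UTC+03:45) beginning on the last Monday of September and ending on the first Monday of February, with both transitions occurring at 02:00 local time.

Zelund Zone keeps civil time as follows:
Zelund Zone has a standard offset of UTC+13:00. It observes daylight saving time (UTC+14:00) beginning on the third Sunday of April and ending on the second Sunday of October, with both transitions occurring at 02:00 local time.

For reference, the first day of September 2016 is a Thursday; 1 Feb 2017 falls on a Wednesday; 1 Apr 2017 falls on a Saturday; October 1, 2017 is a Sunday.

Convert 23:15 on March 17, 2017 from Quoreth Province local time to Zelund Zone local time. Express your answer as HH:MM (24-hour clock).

1 September 2016 is a Thursday, so Mondays fall on 5, 12, 19, 26; the last is September 26.
1 February 2017 is a Wednesday, so the first Monday is February 6.
March 17, 2017 does not fall between 26 September 2016 and 6 February 2017, so daylight saving is not in effect and Quoreth Province is at UTC+02:45.
23:15 Quoreth Province − 2h45m = 20:30 UTC.
1 April 2017 is a Saturday, so the first Sunday is April 2 and the third is April 16.
1 October 2017 is a Sunday, so the first Sunday is October 1 and the second is October 8.
At the standard offset (UTC+13:00), 20:30 UTC + 13h = 09:30 Zelund Zone standard time (rolling into the next day, 18 March 2017).
The standard-time date in Zelund Zone, March 18, 2017, is outside the daylight-saving period (16 April – 8 October), so Zelund Zone is on standard time, UTC+13:00.
20:30 UTC + 13h = 09:30 Zelund Zone (rolling into the next day, 18 March 2017).

09:30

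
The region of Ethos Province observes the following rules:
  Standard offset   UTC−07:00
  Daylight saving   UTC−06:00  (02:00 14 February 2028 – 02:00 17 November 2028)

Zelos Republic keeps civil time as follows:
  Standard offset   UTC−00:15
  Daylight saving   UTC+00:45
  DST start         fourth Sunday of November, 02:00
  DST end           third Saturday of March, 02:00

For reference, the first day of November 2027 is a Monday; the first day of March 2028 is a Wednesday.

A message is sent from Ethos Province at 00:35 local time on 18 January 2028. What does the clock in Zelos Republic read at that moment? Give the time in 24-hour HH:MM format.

08:20

Daylight saving runs 14 February – 17 November; 18 January 2028 is outside that window, so Ethos Province is on standard time at UTC−07:00.
00:35 Ethos Province + 7h = 07:35 UTC.
1 November 2027 is a Monday, so the first Sunday is November 7 and the fourth is November 28.
1 March 2028 is a Wednesday, so the first Saturday is March 4 and the third is March 18.
At the standard offset (UTC−00:15), 07:35 UTC − 0h15m = 07:20 Zelos Republic standard time.
Daylight saving runs 28 November 2027 – 18 March 2028; the standard-time date in Zelos Republic, 18 January 2028, is inside that window, so Zelos Republic is at UTC+00:45.
07:35 UTC + 0h45m = 08:20 Zelos Republic.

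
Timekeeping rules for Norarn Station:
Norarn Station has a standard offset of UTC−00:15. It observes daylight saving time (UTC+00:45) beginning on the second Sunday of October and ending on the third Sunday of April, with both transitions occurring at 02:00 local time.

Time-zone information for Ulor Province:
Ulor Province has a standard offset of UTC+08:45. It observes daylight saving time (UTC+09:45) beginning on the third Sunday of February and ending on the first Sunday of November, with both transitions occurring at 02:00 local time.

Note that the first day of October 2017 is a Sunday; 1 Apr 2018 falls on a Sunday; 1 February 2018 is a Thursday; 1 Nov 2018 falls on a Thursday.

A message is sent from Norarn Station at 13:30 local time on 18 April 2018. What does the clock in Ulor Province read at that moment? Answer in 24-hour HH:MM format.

1 October 2017 is a Sunday, so the first Sunday is October 1 and the second is October 8.
1 April 2018 is a Sunday, so the first Sunday is April 1 and the third is April 15.
Daylight saving runs 8 October 2017 – 15 April 2018; 18 April 2018 is outside that window, so Norarn Station is on standard time at UTC−00:15.
13:30 Norarn Station + 0h15m = 13:45 UTC.
1 February 2018 is a Thursday, so the first Sunday is February 4 and the third is February 18.
1 November 2018 is a Thursday, so the first Sunday is November 4.
At the standard offset (UTC+08:45), 13:45 UTC + 8h45m = 22:30 Ulor Province standard time.
The standard-time date in Ulor Province, 18 April 2018, falls between 18 February and 4 November, so daylight saving is in effect and Ulor Province is at UTC+09:45.
13:45 UTC + 9h45m = 23:30 Ulor Province.

23:30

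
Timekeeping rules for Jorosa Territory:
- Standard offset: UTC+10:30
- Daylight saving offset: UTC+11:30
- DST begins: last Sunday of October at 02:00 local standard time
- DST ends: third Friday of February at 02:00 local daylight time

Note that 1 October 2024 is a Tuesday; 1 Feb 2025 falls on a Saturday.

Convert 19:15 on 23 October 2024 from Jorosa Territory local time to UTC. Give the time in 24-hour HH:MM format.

08:45

1 October 2024 is a Tuesday, so Sundays fall on 6, 13, 20, 27; the last is October 27.
1 February 2025 is a Saturday, so the first Friday is February 7 and the third is February 21.
23 October 2024 is outside the daylight-saving period (27 October 2024 – 21 February 2025), so Jorosa Territory is on standard time, UTC+10:30.
19:15 local − 10h30m = 08:45 UTC.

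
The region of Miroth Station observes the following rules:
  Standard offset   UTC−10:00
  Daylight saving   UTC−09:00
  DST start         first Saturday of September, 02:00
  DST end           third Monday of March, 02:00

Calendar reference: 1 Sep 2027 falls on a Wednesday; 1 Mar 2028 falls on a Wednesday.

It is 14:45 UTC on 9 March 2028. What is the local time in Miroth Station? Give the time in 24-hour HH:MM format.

05:45

1 September 2027 is a Wednesday, so the first Saturday is September 4.
1 March 2028 is a Wednesday, so the first Monday is March 6 and the third is March 20.
At the standard offset (UTC−10:00), 14:45 UTC − 10h = 04:45 Miroth Station standard time.
The standard-time date in Miroth Station, 9 March 2028, lies within the daylight-saving period (4 September 2027 – 20 March 2028), so Miroth Station is on daylight time, UTC−09:00.
14:45 UTC − 9h = 05:45 local.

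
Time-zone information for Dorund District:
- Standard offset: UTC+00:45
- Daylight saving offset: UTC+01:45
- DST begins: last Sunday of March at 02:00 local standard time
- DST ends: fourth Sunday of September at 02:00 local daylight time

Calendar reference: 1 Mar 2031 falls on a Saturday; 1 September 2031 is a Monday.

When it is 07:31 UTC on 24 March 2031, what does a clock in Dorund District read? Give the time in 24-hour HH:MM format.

1 March 2031 is a Saturday, so Sundays fall on 2, 9, 16, 23, 30; the last is March 30.
1 September 2031 is a Monday, so the first Sunday is September 7 and the fourth is September 28.
At the standard offset (UTC+00:45), 07:31 UTC + 0h45m = 08:16 Dorund District standard time.
The standard-time date in Dorund District, 24 March 2031, is outside the daylight-saving period (30 March – 28 September), so Dorund District is on standard time, UTC+00:45.
07:31 UTC + 0h45m = 08:16 local.

08:16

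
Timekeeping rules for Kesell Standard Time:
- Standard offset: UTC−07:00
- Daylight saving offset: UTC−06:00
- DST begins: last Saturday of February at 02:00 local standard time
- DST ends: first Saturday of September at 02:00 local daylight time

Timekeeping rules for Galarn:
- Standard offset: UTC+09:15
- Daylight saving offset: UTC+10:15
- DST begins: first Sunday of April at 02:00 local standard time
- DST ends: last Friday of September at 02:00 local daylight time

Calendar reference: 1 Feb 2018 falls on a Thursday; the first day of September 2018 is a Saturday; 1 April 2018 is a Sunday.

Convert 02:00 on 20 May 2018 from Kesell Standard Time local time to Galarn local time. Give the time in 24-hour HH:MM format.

1 February 2018 is a Thursday, so Saturdays fall on 3, 10, 17, 24; the last is February 24.
1 September 2018 is a Saturday, so the first Saturday is September 1.
20 May 2018 falls between 24 February and 1 September, so daylight saving is in effect and Kesell Standard Time is at UTC−06:00.
02:00 Kesell Standard Time + 6h = 08:00 UTC.
1 April 2018 is a Sunday, so the first Sunday is April 1.
1 September 2018 is a Saturday, so Fridays fall on 7, 14, 21, 28; the last is September 28.
At the standard offset (UTC+09:15), 08:00 UTC + 9h15m = 17:15 Galarn standard time.
The standard-time date in Galarn, 20 May 2018, falls between 1 April and 28 September, so daylight saving is in effect and Galarn is at UTC+10:15.
08:00 UTC + 10h15m = 18:15 Galarn.

18:15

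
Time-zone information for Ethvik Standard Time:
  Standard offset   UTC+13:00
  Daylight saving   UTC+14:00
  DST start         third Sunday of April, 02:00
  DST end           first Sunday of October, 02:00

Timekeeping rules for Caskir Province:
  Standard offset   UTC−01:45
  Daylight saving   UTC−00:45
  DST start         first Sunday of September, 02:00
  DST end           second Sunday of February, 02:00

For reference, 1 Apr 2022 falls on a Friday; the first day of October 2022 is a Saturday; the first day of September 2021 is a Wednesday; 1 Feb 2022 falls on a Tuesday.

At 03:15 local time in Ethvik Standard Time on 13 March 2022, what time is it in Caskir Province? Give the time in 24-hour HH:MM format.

1 April 2022 is a Friday, so the first Sunday is April 3 and the third is April 17.
1 October 2022 is a Saturday, so the first Sunday is October 2.
13 March 2022 does not fall between 17 April and 2 October, so daylight saving is not in effect and Ethvik Standard Time is at UTC+13:00.
03:15 Ethvik Standard Time − 13h = 14:15 UTC (rolling into the previous day, 12 March 2022).
1 September 2021 is a Wednesday, so the first Sunday is September 5.
1 February 2022 is a Tuesday, so the first Sunday is February 6 and the second is February 13.
At the standard offset (UTC−01:45), 14:15 UTC − 1h45m = 12:30 Caskir Province standard time.
The standard-time date in Caskir Province, 12 March 2022, is outside the daylight-saving period (5 September 2021 – 13 February 2022), so Caskir Province is on standard time, UTC−01:45.
14:15 UTC − 1h45m = 12:30 Caskir Province.

12:30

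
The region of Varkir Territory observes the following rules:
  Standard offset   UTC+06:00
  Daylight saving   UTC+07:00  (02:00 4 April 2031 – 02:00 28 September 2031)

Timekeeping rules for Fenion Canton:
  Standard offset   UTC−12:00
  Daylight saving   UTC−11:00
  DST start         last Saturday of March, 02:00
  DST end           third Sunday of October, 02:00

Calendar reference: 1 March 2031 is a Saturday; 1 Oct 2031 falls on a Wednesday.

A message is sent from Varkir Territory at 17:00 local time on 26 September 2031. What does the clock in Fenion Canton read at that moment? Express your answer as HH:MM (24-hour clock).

26 September 2031 falls between 4 April and 28 September, so daylight saving is in effect and Varkir Territory is at UTC+07:00.
17:00 Varkir Territory − 7h = 10:00 UTC.
1 March 2031 is a Saturday, so Saturdays fall on 1, 8, 15, 22, 29; the last is March 29.
1 October 2031 is a Wednesday, so the first Sunday is October 5 and the third is October 19.
At the standard offset (UTC−12:00), 10:00 UTC − 12h = 22:00 Fenion Canton standard time (rolling into the previous day, 25 September 2031).
The standard-time date in Fenion Canton, 25 September 2031, lies within the daylight-saving period (29 March – 19 October), so Fenion Canton is on daylight time, UTC−11:00.
10:00 UTC − 11h = 23:00 Fenion Canton (rolling into the previous day, 25 September 2031).

23:00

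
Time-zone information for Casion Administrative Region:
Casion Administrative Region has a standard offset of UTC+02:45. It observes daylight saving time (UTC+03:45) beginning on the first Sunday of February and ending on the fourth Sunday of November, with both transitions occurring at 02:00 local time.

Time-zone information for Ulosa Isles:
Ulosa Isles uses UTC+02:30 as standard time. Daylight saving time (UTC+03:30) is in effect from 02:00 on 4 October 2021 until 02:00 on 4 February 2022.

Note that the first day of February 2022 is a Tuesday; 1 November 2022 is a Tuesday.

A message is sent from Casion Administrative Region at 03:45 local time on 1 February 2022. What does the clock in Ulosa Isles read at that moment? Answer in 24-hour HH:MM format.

1 February 2022 is a Tuesday, so the first Sunday is February 6.
1 November 2022 is a Tuesday, so the first Sunday is November 6 and the fourth is November 27.
Daylight saving runs 6 February – 27 November; 1 February 2022 is outside that window, so Casion Administrative Region is on standard time at UTC+02:45.
03:45 Casion Administrative Region − 2h45m = 01:00 UTC.
At the standard offset (UTC+02:30), 01:00 UTC + 2h30m = 03:30 Ulosa Isles standard time.
The standard-time date in Ulosa Isles, 1 February 2022, lies within the daylight-saving period (4 October 2021 – 4 February 2022), so Ulosa Isles is on daylight time, UTC+03:30.
01:00 UTC + 3h30m = 04:30 Ulosa Isles.

04:30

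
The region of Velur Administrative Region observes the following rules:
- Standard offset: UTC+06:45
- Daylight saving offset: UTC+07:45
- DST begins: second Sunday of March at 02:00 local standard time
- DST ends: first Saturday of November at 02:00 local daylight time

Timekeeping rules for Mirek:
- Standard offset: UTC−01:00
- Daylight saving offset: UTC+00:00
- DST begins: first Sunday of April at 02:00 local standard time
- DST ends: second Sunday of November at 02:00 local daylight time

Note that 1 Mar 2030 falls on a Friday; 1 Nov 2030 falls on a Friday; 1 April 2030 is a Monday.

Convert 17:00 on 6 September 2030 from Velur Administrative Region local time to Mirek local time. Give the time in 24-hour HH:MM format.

1 March 2030 is a Friday, so the first Sunday is March 3 and the second is March 10.
1 November 2030 is a Friday, so the first Saturday is November 2.
Daylight saving runs 10 March – 2 November; 6 September 2030 is inside that window, so Velur Administrative Region is at UTC+07:45.
17:00 Velur Administrative Region − 7h45m = 09:15 UTC.
1 April 2030 is a Monday, so the first Sunday is April 7.
1 November 2030 is a Friday, so the first Sunday is November 3 and the second is November 10.
At the standard offset (UTC−01:00), 09:15 UTC − 1h = 08:15 Mirek standard time.
Daylight saving runs 7 April – 10 November; the standard-time date in Mirek, 6 September 2030, is inside that window, so Mirek is at UTC+00:00.
09:15 UTC + 0h = 09:15 Mirek.

09:15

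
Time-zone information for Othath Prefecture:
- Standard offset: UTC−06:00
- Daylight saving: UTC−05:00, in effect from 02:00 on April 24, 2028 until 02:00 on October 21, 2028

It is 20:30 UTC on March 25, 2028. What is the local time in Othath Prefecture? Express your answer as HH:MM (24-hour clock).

At the standard offset (UTC−06:00), 20:30 UTC − 6h = 14:30 Othath Prefecture standard time.
The standard-time date in Othath Prefecture, March 25, 2028, does not fall between 24 April and 21 October, so daylight saving is not in effect and Othath Prefecture is at UTC−06:00.
20:30 UTC − 6h = 14:30 local.

14:30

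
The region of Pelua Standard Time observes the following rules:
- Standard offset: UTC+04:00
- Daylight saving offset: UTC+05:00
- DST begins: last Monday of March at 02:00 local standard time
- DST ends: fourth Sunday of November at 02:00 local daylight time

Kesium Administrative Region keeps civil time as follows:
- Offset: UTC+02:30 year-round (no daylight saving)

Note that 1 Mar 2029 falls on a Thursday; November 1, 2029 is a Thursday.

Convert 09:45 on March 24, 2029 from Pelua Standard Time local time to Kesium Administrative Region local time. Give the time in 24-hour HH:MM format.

08:15

1 March 2029 is a Thursday, so Mondays fall on 5, 12, 19, 26; the last is March 26.
1 November 2029 is a Thursday, so the first Sunday is November 4 and the fourth is November 25.
March 24, 2029 is outside the daylight-saving period (26 March – 25 November), so Pelua Standard Time is on standard time, UTC+04:00.
09:45 Pelua Standard Time − 4h = 05:45 UTC.
Kesium Administrative Region stays on UTC+02:30 all year.
05:45 UTC + 2h30m = 08:15 Kesium Administrative Region.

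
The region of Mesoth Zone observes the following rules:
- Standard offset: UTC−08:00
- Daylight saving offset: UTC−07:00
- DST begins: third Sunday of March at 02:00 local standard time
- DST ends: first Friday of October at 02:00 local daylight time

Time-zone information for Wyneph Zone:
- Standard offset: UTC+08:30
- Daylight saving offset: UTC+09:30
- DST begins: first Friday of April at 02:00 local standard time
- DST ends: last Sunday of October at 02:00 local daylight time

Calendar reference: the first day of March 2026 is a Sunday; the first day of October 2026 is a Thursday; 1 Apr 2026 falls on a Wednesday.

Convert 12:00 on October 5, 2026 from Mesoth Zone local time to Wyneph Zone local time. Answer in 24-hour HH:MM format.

05:30

1 March 2026 is a Sunday, so the first Sunday is March 1 and the third is March 15.
1 October 2026 is a Thursday, so the first Friday is October 2.
October 5, 2026 is outside the daylight-saving period (15 March – 2 October), so Mesoth Zone is on standard time, UTC−08:00.
12:00 Mesoth Zone + 8h = 20:00 UTC.
1 April 2026 is a Wednesday, so the first Friday is April 3.
1 October 2026 is a Thursday, so Sundays fall on 4, 11, 18, 25; the last is October 25.
At the standard offset (UTC+08:30), 20:00 UTC + 8h30m = 04:30 Wyneph Zone standard time (rolling into the next day, 6 October 2026).
Daylight saving runs 3 April – 25 October; the standard-time date in Wyneph Zone, October 6, 2026, is inside that window, so Wyneph Zone is at UTC+09:30.
20:00 UTC + 9h30m = 05:30 Wyneph Zone (rolling into the next day, 6 October 2026).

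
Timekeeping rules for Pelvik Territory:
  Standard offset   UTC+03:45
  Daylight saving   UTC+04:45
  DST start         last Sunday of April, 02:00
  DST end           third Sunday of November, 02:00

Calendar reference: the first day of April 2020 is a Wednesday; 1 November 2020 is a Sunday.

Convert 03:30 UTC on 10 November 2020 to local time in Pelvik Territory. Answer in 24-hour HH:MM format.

08:15

1 April 2020 is a Wednesday, so Sundays fall on 5, 12, 19, 26; the last is April 26.
1 November 2020 is a Sunday, so the first Sunday is November 1 and the third is November 15.
At the standard offset (UTC+03:45), 03:30 UTC + 3h45m = 07:15 Pelvik Territory standard time.
The standard-time date in Pelvik Territory, 10 November 2020, falls between 26 April and 15 November, so daylight saving is in effect and Pelvik Territory is at UTC+04:45.
03:30 UTC + 4h45m = 08:15 local.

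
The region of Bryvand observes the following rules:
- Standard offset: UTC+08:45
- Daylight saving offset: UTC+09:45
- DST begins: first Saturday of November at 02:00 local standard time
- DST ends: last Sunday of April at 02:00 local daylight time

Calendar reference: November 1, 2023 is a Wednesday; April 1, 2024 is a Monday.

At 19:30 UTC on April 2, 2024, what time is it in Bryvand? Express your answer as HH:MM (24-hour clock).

1 November 2023 is a Wednesday, so the first Saturday is November 4.
1 April 2024 is a Monday, so Sundays fall on 7, 14, 21, 28; the last is April 28.
At the standard offset (UTC+08:45), 19:30 UTC + 8h45m = 04:15 Bryvand standard time (rolling into the next day, 3 April 2024).
The standard-time date in Bryvand, April 3, 2024, lies within the daylight-saving period (4 November 2023 – 28 April 2024), so Bryvand is on daylight time, UTC+09:45.
19:30 UTC + 9h45m = 05:15 local (rolling into the next day, 3 April 2024).

05:15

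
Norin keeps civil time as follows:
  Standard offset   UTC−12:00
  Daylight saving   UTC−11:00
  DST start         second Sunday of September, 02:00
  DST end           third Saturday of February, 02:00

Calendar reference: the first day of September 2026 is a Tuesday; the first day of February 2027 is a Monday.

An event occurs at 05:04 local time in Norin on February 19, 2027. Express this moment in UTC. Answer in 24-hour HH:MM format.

1 September 2026 is a Tuesday, so the first Sunday is September 6 and the second is September 13.
1 February 2027 is a Monday, so the first Saturday is February 6 and the third is February 20.
Daylight saving runs 13 September 2026 – 20 February 2027; February 19, 2027 is inside that window, so Norin is at UTC−11:00.
05:04 local + 11h = 16:04 UTC.

16:04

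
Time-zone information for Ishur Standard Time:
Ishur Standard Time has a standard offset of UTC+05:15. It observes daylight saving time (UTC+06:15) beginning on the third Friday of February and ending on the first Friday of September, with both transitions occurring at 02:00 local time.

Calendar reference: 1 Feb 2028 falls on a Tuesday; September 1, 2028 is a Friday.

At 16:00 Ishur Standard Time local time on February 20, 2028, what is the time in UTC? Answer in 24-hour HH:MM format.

1 February 2028 is a Tuesday, so the first Friday is February 4 and the third is February 18.
1 September 2028 is a Friday, so the first Friday is September 1.
Daylight saving runs 18 February – 1 September; February 20, 2028 is inside that window, so Ishur Standard Time is at UTC+06:15.
16:00 local − 6h15m = 09:45 UTC.

09:45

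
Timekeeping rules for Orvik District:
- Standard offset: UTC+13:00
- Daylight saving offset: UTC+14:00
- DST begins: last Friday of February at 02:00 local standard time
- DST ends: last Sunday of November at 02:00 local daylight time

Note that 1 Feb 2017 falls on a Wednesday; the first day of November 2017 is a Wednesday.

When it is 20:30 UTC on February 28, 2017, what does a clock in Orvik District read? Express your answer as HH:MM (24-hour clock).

1 February 2017 is a Wednesday, so Fridays fall on 3, 10, 17, 24; the last is February 24.
1 November 2017 is a Wednesday, so Sundays fall on 5, 12, 19, 26; the last is November 26.
At the standard offset (UTC+13:00), 20:30 UTC + 13h = 09:30 Orvik District standard time (rolling into the next day, 1 March 2017).
The standard-time date in Orvik District, March 1, 2017, falls between 24 February and 26 November, so daylight saving is in effect and Orvik District is at UTC+14:00.
20:30 UTC + 14h = 10:30 local (rolling into the next day, 1 March 2017).

10:30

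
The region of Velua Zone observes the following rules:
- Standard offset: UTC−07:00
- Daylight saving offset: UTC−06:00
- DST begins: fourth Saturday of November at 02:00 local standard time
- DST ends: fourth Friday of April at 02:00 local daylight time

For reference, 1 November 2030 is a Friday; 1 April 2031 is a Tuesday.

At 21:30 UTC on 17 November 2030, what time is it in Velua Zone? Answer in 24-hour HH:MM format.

1 November 2030 is a Friday, so the first Saturday is November 2 and the fourth is November 23.
1 April 2031 is a Tuesday, so the first Friday is April 4 and the fourth is April 25.
At the standard offset (UTC−07:00), 21:30 UTC − 7h = 14:30 Velua Zone standard time.
The standard-time date in Velua Zone, 17 November 2030, is outside the daylight-saving period (23 November 2030 – 25 April 2031), so Velua Zone is on standard time, UTC−07:00.
21:30 UTC − 7h = 14:30 local.

14:30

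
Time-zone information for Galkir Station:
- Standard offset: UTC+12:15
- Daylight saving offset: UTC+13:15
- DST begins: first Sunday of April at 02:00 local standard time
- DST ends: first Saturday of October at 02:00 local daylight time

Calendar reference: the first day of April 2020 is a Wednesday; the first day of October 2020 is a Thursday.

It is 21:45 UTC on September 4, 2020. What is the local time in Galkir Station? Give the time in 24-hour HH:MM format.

1 April 2020 is a Wednesday, so the first Sunday is April 5.
1 October 2020 is a Thursday, so the first Saturday is October 3.
At the standard offset (UTC+12:15), 21:45 UTC + 12h15m = 10:00 Galkir Station standard time (rolling into the next day, 5 September 2020).
The standard-time date in Galkir Station, September 5, 2020, lies within the daylight-saving period (5 April – 3 October), so Galkir Station is on daylight time, UTC+13:15.
21:45 UTC + 13h15m = 11:00 local (rolling into the next day, 5 September 2020).

11:00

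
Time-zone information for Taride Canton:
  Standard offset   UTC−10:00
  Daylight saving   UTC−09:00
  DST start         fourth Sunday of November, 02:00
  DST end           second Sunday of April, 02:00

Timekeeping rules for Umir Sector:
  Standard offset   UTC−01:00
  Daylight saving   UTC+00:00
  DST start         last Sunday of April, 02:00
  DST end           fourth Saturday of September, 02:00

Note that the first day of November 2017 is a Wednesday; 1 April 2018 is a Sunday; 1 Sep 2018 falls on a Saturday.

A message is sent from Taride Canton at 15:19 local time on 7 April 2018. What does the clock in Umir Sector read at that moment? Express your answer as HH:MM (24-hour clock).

23:19

1 November 2017 is a Wednesday, so the first Sunday is November 5 and the fourth is November 26.
1 April 2018 is a Sunday, so the first Sunday is April 1 and the second is April 8.
7 April 2018 lies within the daylight-saving period (26 November 2017 – 8 April 2018), so Taride Canton is on daylight time, UTC−09:00.
15:19 Taride Canton + 9h = 00:19 UTC (rolling into the next day, 8 April 2018).
1 April 2018 is a Sunday, so Sundays fall on 1, 8, 15, 22, 29; the last is April 29.
1 September 2018 is a Saturday, so the first Saturday is September 1 and the fourth is September 22.
At the standard offset (UTC−01:00), 00:19 UTC − 1h = 23:19 Umir Sector standard time (rolling into the previous day, 7 April 2018).
The standard-time date in Umir Sector, 7 April 2018, does not fall between 29 April and 22 September, so daylight saving is not in effect and Umir Sector is at UTC−01:00.
00:19 UTC − 1h = 23:19 Umir Sector (rolling into the previous day, 7 April 2018).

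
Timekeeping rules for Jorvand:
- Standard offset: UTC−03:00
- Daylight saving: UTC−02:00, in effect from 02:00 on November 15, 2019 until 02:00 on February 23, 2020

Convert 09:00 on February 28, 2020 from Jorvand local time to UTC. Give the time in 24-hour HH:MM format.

12:00

February 28, 2020 does not fall between 15 November 2019 and 23 February 2020, so daylight saving is not in effect and Jorvand is at UTC−03:00.
09:00 local + 3h = 12:00 UTC.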